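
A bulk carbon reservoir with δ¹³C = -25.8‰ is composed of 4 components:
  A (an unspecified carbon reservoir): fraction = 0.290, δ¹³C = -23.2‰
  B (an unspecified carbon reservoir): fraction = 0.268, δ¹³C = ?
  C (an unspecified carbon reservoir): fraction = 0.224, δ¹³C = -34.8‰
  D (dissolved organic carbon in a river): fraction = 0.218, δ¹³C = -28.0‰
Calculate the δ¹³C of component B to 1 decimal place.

-19.3‰

Isotope mass balance: δ_bulk = Σ fᵢ·δᵢ.
-25.8 = 0.290×(-23.2) + 0.268×δ_B + 0.224×(-34.8) + 0.218×(-28.0)
0.268·δ_B = -25.8 − (-20.627) = -5.173
δ_B = -5.173 / 0.268 = -19.30‰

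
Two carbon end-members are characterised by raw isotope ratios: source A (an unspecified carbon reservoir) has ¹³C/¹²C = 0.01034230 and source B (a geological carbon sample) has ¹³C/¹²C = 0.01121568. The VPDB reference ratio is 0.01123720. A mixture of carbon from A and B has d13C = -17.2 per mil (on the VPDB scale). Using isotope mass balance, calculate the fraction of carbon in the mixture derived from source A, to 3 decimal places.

0.197

δ_A = (0.01034230/0.01123720 − 1)×1000 = (0.920363 − 1)×1000 = -79.637 per mil
δ_B = (0.01121568/0.01123720 − 1)×1000 = (0.998085 − 1)×1000 = -1.915 per mil
f_A = (δ_mix − δ_B)/(δ_A − δ_B) = (-17.2 − (-1.915))/(-79.637 − (-1.915))
f_A = -15.285 / -77.722 = 0.1967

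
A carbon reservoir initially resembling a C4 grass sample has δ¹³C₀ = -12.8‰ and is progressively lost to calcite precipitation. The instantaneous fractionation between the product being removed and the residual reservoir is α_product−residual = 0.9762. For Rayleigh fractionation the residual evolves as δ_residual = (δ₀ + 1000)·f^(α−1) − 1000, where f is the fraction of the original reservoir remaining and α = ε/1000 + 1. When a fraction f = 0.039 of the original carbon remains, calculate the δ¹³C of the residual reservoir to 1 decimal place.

66.4‰

Rayleigh residual: δ_res = (δ₀ + 1000)·f^(α−1) − 1000
α − 1 = -0.02380
f^(α−1) = 0.039^(-0.02380) = 1.080271
δ_res = (-12.8 + 1000) × 1.080271 − 1000 = 1066.443 − 1000 = 66.44‰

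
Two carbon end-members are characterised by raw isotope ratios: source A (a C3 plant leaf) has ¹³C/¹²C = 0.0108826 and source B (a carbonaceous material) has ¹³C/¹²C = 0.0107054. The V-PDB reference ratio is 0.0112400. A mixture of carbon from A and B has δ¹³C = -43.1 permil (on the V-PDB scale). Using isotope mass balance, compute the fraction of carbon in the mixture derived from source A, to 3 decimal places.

0.283

δ_A = (0.0108826/0.0112400 − 1)×1000 = (0.968203 − 1)×1000 = -31.797 permil
δ_B = (0.0107054/0.0112400 − 1)×1000 = (0.952438 − 1)×1000 = -47.562 permil
f_A = (δ_mix − δ_B)/(δ_A − δ_B) = (-43.1 − (-47.562))/(-31.797 − (-47.562))
f_A = 4.462 / 15.765 = 0.2830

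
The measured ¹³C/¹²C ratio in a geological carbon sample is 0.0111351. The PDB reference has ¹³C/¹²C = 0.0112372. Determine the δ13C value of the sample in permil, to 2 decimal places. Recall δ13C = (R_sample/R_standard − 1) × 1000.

δ13C = (R_sample / R_standard − 1) × 1000
R_sample / R_standard = 0.0111351 / 0.0112372 = 0.990914
δ13C = (0.990914 − 1) × 1000 = -9.086 permil

-9.09 permil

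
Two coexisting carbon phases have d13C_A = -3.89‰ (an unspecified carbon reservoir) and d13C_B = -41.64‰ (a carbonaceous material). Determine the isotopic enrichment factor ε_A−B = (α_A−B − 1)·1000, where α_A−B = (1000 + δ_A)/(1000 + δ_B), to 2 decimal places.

α_A−B = (1000 + -3.89) / (1000 + -41.64) = 996.11 / 958.36 = 1.039390
ε_A−B = (1.039390 − 1) × 1000 = 39.390‰
(The approximation ε ≈ δ_A − δ_B would give 37.75‰.)

39.39‰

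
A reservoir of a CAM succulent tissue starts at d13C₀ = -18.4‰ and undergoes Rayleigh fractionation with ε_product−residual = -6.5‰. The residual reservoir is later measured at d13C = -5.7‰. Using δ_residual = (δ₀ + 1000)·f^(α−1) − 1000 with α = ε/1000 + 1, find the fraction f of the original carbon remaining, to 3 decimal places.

0.138

α − 1 = ε/1000 = -0.0065
(δ_res + 1000)/(δ₀ + 1000) = (-5.7 + 1000)/(-18.4 + 1000) = 994.3/981.6 = 1.012938
f = 1.012938^(1/-0.0065) = exp(ln(1.012938)/-0.0065) = exp(0.01286/-0.0065)
f = exp(-1.9777) = 0.1384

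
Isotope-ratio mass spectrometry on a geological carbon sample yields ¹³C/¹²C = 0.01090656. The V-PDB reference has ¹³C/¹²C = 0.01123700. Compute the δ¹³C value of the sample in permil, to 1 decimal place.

-29.4 permil

δ¹³C = (R_sample / R_standard − 1) × 1000
R_sample / R_standard = 0.01090656 / 0.01123700 = 0.970594
δ¹³C = (0.970594 − 1) × 1000 = -29.41 permil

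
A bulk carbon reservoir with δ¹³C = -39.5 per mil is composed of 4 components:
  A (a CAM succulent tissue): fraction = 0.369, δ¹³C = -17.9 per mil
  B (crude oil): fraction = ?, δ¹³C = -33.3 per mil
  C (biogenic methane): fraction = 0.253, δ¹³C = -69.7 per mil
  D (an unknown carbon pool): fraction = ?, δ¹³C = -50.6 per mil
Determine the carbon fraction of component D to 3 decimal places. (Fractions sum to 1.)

0.155

Let f_D and f_B be the unknown fractions; fractions sum to 1 so f_D + f_B = 0.378.
Mass balance: Σ fᵢ·δᵢ = δ_bulk ⇒ f_D·(-50.6) + f_B·(-33.3) = -39.5 − (-24.239) = -15.261
Substitute f_B = 0.378 − f_D:
f_D·(-50.6 − -33.3) = -15.261 − 0.378×(-33.3) = -2.673
f_D = -2.673 / -17.3 = 0.1545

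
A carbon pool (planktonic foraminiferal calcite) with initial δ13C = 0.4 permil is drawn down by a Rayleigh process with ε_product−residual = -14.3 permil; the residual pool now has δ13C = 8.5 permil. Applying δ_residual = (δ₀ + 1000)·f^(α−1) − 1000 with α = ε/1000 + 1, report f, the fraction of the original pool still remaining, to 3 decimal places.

0.569

α − 1 = ε/1000 = -0.0143
(δ_res + 1000)/(δ₀ + 1000) = (8.5 + 1000)/(0.4 + 1000) = 1008.5/1000.4 = 1.008097
f = 1.008097^(1/-0.0143) = exp(ln(1.008097)/-0.0143) = exp(0.00806/-0.0143)
f = exp(-0.5639) = 0.5690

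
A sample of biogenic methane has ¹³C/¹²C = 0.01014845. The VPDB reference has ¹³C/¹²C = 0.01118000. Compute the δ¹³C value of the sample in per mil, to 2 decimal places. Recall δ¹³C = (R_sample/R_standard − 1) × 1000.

-92.27 per mil

δ¹³C = (R_sample / R_standard − 1) × 1000
R_sample / R_standard = 0.01014845 / 0.01118000 = 0.907733
δ¹³C = (0.907733 − 1) × 1000 = -92.267 per mil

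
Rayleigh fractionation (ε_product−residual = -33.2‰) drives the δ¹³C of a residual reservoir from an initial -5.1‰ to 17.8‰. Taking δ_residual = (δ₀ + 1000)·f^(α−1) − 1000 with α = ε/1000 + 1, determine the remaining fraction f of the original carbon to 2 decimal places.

0.50

α − 1 = ε/1000 = -0.0332
(δ_res + 1000)/(δ₀ + 1000) = (17.8 + 1000)/(-5.1 + 1000) = 1017.8/994.9 = 1.023017
f = 1.023017^(1/-0.0332) = exp(ln(1.023017)/-0.0332) = exp(0.02276/-0.0332)
f = exp(-0.6854) = 0.5039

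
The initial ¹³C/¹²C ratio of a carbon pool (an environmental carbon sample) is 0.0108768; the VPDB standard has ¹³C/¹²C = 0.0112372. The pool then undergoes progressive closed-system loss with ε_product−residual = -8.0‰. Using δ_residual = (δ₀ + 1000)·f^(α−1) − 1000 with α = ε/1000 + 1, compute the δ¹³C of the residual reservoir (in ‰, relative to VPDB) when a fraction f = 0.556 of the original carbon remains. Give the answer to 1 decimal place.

δ₀ = (0.0108768/0.0112372 − 1)×1000 = (0.967928 − 1)×1000 = -32.072‰
α − 1 = ε/1000 = -0.0080
f^(α−1) = 0.556^(-0.0080) = 1.004707
δ_res = (-32.072 + 1000) × 1.004707 − 1000 = 972.484 − 1000 = -27.52‰

-27.5‰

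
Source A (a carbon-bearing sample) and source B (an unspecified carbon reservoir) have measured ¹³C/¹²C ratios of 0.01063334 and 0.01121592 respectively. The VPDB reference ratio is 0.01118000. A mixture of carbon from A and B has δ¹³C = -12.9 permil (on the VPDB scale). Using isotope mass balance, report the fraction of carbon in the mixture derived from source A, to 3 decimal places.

δ_A = (0.01063334/0.01118000 − 1)×1000 = (0.951104 − 1)×1000 = -48.896 permil
δ_B = (0.01121592/0.01118000 − 1)×1000 = (1.003213 − 1)×1000 = 3.213 permil
f_A = (δ_mix − δ_B)/(δ_A − δ_B) = (-12.9 − (3.213))/(-48.896 − (3.213))
f_A = -16.113 / -52.109 = 0.3092

0.309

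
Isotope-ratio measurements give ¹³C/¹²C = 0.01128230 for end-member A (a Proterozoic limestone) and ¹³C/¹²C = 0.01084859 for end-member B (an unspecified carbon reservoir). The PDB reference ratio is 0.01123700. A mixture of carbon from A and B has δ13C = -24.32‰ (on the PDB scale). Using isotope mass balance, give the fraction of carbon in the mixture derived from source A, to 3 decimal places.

δ_A = (0.01128230/0.01123700 − 1)×1000 = (1.004031 − 1)×1000 = 4.031‰
δ_B = (0.01084859/0.01123700 − 1)×1000 = (0.965435 − 1)×1000 = -34.565‰
f_A = (δ_mix − δ_B)/(δ_A − δ_B) = (-24.32 − (-34.565))/(4.031 − (-34.565))
f_A = 10.245 / 38.597 = 0.2654

0.265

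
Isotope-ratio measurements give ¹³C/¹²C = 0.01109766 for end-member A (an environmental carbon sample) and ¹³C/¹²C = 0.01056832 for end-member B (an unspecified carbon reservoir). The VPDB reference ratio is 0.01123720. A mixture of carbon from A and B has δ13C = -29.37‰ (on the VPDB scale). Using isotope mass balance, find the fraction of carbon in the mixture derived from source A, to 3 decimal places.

0.640

δ_A = (0.01109766/0.01123720 − 1)×1000 = (0.987582 − 1)×1000 = -12.418‰
δ_B = (0.01056832/0.01123720 − 1)×1000 = (0.940476 − 1)×1000 = -59.524‰
f_A = (δ_mix − δ_B)/(δ_A − δ_B) = (-29.37 − (-59.524))/(-12.418 − (-59.524))
f_A = 30.154 / 47.106 = 0.6401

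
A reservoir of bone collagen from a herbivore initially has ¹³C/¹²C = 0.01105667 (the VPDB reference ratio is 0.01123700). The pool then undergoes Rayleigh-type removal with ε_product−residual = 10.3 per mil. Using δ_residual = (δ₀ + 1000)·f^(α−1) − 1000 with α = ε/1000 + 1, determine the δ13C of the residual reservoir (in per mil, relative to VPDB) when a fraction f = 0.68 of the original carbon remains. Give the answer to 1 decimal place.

-19.9 per mil

δ₀ = (0.01105667/0.01123700 − 1)×1000 = (0.983952 − 1)×1000 = -16.048 per mil
α − 1 = ε/1000 = 0.0103
f^(α−1) = 0.68^(0.0103) = 0.996036
δ_res = (-16.048 + 1000) × 0.996036 − 1000 = 980.051 − 1000 = -19.95 per mil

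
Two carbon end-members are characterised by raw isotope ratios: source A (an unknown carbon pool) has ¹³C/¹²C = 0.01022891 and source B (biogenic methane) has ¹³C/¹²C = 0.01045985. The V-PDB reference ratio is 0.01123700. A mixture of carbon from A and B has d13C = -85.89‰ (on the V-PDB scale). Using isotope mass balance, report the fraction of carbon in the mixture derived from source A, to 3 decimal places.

δ_A = (0.01022891/0.01123700 − 1)×1000 = (0.910288 − 1)×1000 = -89.712‰
δ_B = (0.01045985/0.01123700 − 1)×1000 = (0.930840 − 1)×1000 = -69.160‰
f_A = (δ_mix − δ_B)/(δ_A − δ_B) = (-85.89 − (-69.160))/(-89.712 − (-69.160))
f_A = -16.730 / -20.552 = 0.8140

0.814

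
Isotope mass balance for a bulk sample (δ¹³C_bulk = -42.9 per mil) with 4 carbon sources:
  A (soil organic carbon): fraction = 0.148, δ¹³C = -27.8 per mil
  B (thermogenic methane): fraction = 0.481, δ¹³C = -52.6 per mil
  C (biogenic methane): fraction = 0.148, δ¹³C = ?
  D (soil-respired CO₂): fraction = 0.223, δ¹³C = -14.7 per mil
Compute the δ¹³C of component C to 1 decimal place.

-69.0 per mil

Isotope mass balance: δ_bulk = Σ fᵢ·δᵢ.
-42.9 = 0.148×(-27.8) + 0.481×(-52.6) + 0.148×δ_C + 0.223×(-14.7)
0.148·δ_C = -42.9 − (-32.693) = -10.207
δ_C = -10.207 / 0.148 = -68.97 per mil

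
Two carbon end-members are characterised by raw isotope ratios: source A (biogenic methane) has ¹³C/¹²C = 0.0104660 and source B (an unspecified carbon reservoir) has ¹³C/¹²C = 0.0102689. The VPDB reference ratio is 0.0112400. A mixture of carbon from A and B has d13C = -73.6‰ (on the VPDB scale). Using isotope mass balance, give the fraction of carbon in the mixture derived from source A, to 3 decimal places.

δ_A = (0.0104660/0.0112400 − 1)×1000 = (0.931139 − 1)×1000 = -68.861‰
δ_B = (0.0102689/0.0112400 − 1)×1000 = (0.913603 − 1)×1000 = -86.397‰
f_A = (δ_mix − δ_B)/(δ_A − δ_B) = (-73.6 − (-86.397))/(-68.861 − (-86.397))
f_A = 12.797 / 17.536 = 0.7298

0.730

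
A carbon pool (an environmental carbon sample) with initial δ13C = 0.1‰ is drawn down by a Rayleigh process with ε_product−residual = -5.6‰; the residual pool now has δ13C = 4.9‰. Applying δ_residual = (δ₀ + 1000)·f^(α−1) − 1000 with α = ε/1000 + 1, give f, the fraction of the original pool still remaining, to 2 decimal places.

α − 1 = ε/1000 = -0.0056
(δ_res + 1000)/(δ₀ + 1000) = (4.9 + 1000)/(0.1 + 1000) = 1004.9/1000.1 = 1.004800
f = 1.004800^(1/-0.0056) = exp(ln(1.004800)/-0.0056) = exp(0.00479/-0.0056)
f = exp(-0.8550) = 0.4253

0.43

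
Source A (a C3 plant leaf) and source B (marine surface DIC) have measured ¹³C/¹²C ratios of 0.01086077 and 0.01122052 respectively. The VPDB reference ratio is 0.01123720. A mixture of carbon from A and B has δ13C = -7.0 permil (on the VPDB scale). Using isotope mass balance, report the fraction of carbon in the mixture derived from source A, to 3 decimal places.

0.172

δ_A = (0.01086077/0.01123720 − 1)×1000 = (0.966501 − 1)×1000 = -33.499 permil
δ_B = (0.01122052/0.01123720 − 1)×1000 = (0.998516 − 1)×1000 = -1.484 permil
f_A = (δ_mix − δ_B)/(δ_A − δ_B) = (-7.0 − (-1.484))/(-33.499 − (-1.484))
f_A = -5.516 / -32.014 = 0.1723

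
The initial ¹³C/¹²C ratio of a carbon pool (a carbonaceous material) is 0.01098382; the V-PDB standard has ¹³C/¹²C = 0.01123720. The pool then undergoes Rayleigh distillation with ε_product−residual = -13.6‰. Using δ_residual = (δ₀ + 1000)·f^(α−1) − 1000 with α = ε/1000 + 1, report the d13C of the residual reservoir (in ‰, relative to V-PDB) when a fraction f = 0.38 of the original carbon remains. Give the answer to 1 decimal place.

-9.6‰

δ₀ = (0.01098382/0.01123720 − 1)×1000 = (0.977452 − 1)×1000 = -22.548‰
α − 1 = ε/1000 = -0.0136
f^(α−1) = 0.38^(-0.0136) = 1.013246
δ_res = (-22.548 + 1000) × 1.013246 − 1000 = 990.399 − 1000 = -9.60‰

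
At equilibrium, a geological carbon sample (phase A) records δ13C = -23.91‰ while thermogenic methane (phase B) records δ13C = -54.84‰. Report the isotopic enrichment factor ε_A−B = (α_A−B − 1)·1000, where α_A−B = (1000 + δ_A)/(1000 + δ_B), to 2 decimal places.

32.72‰

α_A−B = (1000 + -23.91) / (1000 + -54.84) = 976.09 / 945.16 = 1.032725
ε_A−B = (1.032725 − 1) × 1000 = 32.725‰
(The approximation ε ≈ δ_A − δ_B would give 30.93‰.)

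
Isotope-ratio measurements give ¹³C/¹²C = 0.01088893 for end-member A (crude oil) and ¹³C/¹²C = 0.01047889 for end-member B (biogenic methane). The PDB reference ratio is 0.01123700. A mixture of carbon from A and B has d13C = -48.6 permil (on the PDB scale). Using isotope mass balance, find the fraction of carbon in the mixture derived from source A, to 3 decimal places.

0.517

δ_A = (0.01088893/0.01123700 − 1)×1000 = (0.969025 − 1)×1000 = -30.975 permil
δ_B = (0.01047889/0.01123700 − 1)×1000 = (0.932534 − 1)×1000 = -67.466 permil
f_A = (δ_mix − δ_B)/(δ_A − δ_B) = (-48.6 − (-67.466))/(-30.975 − (-67.466))
f_A = 18.866 / 36.490 = 0.5170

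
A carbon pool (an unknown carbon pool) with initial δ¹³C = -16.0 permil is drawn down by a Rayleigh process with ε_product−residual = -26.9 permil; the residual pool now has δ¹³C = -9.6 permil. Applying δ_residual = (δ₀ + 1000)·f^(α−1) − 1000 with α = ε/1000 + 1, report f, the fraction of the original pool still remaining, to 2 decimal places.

0.79

α − 1 = ε/1000 = -0.0269
(δ_res + 1000)/(δ₀ + 1000) = (-9.6 + 1000)/(-16.0 + 1000) = 990.4/984.0 = 1.006504
f = 1.006504^(1/-0.0269) = exp(ln(1.006504)/-0.0269) = exp(0.00648/-0.0269)
f = exp(-0.2410) = 0.7858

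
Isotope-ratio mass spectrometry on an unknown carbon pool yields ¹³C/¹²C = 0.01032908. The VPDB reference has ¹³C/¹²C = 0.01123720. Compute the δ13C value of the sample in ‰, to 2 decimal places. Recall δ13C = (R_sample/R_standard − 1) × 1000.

δ13C = (R_sample / R_standard − 1) × 1000
R_sample / R_standard = 0.01032908 / 0.01123720 = 0.919186
δ13C = (0.919186 − 1) × 1000 = -80.814‰

-80.81‰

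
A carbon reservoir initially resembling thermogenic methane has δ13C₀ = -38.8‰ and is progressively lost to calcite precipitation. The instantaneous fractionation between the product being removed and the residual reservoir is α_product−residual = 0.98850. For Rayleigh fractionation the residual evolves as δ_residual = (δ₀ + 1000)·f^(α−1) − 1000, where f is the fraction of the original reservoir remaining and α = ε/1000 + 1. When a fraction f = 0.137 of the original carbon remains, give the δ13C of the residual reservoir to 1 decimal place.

-16.6‰

Rayleigh residual: δ_res = (δ₀ + 1000)·f^(α−1) − 1000
α − 1 = -0.01150
f^(α−1) = 0.137^(-0.01150) = 1.023123
δ_res = (-38.8 + 1000) × 1.023123 − 1000 = 983.426 − 1000 = -16.57‰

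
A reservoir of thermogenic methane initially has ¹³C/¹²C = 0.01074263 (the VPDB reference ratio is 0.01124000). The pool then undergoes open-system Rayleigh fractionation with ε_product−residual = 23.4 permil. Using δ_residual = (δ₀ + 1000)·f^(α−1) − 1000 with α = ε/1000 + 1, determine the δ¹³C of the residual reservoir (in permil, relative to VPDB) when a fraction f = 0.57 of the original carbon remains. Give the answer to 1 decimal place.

δ₀ = (0.01074263/0.01124000 − 1)×1000 = (0.955750 − 1)×1000 = -44.250 permil
α − 1 = ε/1000 = 0.0234
f^(α−1) = 0.57^(0.0234) = 0.986933
δ_res = (-44.250 + 1000) × 0.986933 − 1000 = 943.261 − 1000 = -56.74 permil

-56.7 permil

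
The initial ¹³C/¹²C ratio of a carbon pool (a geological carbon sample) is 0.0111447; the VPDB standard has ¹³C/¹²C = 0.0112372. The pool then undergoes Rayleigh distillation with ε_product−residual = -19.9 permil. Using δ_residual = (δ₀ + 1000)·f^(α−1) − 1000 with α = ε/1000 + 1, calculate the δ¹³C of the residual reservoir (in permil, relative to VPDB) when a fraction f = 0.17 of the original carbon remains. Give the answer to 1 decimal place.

δ₀ = (0.0111447/0.0112372 − 1)×1000 = (0.991768 − 1)×1000 = -8.232 permil
α − 1 = ε/1000 = -0.0199
f^(α−1) = 0.17^(-0.0199) = 1.035891
δ_res = (-8.232 + 1000) × 1.035891 − 1000 = 1027.364 − 1000 = 27.36 permil

27.4 permil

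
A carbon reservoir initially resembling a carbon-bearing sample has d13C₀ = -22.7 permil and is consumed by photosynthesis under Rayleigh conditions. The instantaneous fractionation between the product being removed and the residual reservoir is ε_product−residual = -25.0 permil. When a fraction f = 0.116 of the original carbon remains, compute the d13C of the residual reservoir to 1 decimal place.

Rayleigh residual: δ_res = (δ₀ + 1000)·f^(α−1) − 1000
α = ε/1000 + 1 = 0.97500, so α − 1 = -0.02500
f^(α−1) = 0.116^(-0.02500) = 1.055331
δ_res = (-22.7 + 1000) × 1.055331 − 1000 = 1031.375 − 1000 = 31.37 permil

31.4 permil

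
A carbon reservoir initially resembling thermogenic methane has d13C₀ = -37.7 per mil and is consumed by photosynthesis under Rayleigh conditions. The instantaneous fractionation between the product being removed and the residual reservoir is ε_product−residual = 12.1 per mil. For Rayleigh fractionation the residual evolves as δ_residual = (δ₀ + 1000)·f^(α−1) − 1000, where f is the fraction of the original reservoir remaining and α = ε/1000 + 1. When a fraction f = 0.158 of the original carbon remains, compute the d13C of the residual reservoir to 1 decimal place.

Rayleigh residual: δ_res = (δ₀ + 1000)·f^(α−1) − 1000
α = ε/1000 + 1 = 1.01210, so α − 1 = 0.01210
f^(α−1) = 0.158^(0.01210) = 0.977921
δ_res = (-37.7 + 1000) × 0.977921 − 1000 = 941.053 − 1000 = -58.95 per mil

-58.9 per mil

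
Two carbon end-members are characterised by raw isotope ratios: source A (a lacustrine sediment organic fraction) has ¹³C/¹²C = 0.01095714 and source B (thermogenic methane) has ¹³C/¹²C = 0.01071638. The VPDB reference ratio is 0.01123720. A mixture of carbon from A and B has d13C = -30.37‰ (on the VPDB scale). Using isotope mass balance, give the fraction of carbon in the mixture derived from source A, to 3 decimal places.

0.746

δ_A = (0.01095714/0.01123720 − 1)×1000 = (0.975077 − 1)×1000 = -24.923‰
δ_B = (0.01071638/0.01123720 − 1)×1000 = (0.953652 − 1)×1000 = -46.348‰
f_A = (δ_mix − δ_B)/(δ_A − δ_B) = (-30.37 − (-46.348))/(-24.923 − (-46.348))
f_A = 15.978 / 21.425 = 0.7457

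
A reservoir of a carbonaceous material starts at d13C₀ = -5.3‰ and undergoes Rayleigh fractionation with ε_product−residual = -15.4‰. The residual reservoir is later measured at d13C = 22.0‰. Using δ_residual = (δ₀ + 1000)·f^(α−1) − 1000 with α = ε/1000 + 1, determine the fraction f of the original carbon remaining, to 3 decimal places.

α − 1 = ε/1000 = -0.0154
(δ_res + 1000)/(δ₀ + 1000) = (22.0 + 1000)/(-5.3 + 1000) = 1022.0/994.7 = 1.027445
f = 1.027445^(1/-0.0154) = exp(ln(1.027445)/-0.0154) = exp(0.02708/-0.0154)
f = exp(-1.7582) = 0.1724

0.172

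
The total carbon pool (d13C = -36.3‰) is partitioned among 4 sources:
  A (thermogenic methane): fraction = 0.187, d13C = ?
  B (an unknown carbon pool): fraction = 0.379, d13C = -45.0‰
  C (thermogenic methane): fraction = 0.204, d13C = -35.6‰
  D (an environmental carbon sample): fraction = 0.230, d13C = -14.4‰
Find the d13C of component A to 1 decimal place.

Isotope mass balance: δ_bulk = Σ fᵢ·δᵢ.
-36.3 = 0.187×δ_A + 0.379×(-45.0) + 0.204×(-35.6) + 0.230×(-14.4)
0.187·δ_A = -36.3 − (-27.629) = -8.671
δ_A = -8.671 / 0.187 = -46.37‰

-46.4‰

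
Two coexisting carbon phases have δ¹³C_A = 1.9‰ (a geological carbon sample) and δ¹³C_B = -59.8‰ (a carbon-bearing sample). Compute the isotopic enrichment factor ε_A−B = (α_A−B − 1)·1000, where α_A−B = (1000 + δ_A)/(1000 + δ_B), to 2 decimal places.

α_A−B = (1000 + 1.9) / (1000 + -59.8) = 1001.9 / 940.2 = 1.065624
ε_A−B = (1.065624 − 1) × 1000 = 65.624‰
(The approximation ε ≈ δ_A − δ_B would give 61.7‰.)

65.62‰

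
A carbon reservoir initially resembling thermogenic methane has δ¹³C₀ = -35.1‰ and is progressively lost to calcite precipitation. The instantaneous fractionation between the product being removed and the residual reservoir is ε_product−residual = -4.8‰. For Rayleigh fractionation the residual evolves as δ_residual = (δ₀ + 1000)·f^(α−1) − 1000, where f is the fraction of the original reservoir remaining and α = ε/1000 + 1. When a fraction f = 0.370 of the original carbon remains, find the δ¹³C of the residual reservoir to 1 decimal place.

-30.5‰

Rayleigh residual: δ_res = (δ₀ + 1000)·f^(α−1) − 1000
α = ε/1000 + 1 = 0.99520, so α − 1 = -0.00480
f^(α−1) = 0.370^(-0.00480) = 1.004784
δ_res = (-35.1 + 1000) × 1.004784 − 1000 = 969.516 − 1000 = -30.48‰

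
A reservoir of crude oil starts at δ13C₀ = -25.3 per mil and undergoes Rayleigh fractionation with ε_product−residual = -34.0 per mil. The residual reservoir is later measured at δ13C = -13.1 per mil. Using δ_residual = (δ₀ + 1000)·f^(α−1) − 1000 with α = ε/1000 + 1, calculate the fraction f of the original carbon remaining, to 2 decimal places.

α − 1 = ε/1000 = -0.0340
(δ_res + 1000)/(δ₀ + 1000) = (-13.1 + 1000)/(-25.3 + 1000) = 986.9/974.7 = 1.012517
f = 1.012517^(1/-0.0340) = exp(ln(1.012517)/-0.0340) = exp(0.01244/-0.0340)
f = exp(-0.3659) = 0.6936

0.69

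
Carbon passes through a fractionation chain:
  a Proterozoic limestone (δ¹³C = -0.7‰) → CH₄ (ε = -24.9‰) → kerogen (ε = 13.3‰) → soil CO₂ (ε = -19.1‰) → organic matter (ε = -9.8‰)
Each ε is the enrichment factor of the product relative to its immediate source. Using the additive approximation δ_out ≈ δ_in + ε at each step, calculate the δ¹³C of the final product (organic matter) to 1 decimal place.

-41.2‰

step 1: δ ≈ -0.7 + (-24.9) = -25.6‰
step 2: δ ≈ -25.6 + (13.3) = -12.3‰
step 3: δ ≈ -12.3 + (-19.1) = -31.4‰
step 4: δ ≈ -31.4 + (-9.8) = -41.2‰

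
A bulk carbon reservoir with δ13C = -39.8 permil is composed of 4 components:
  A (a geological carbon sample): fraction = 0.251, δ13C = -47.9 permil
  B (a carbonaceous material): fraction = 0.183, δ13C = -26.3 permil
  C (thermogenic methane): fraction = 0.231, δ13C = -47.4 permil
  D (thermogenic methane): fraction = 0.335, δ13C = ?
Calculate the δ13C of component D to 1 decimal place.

Isotope mass balance: δ_bulk = Σ fᵢ·δᵢ.
-39.8 = 0.251×(-47.9) + 0.183×(-26.3) + 0.231×(-47.4) + 0.335×δ_D
0.335·δ_D = -39.8 − (-27.785) = -12.015
δ_D = -12.015 / 0.335 = -35.87 permil

-35.9 permil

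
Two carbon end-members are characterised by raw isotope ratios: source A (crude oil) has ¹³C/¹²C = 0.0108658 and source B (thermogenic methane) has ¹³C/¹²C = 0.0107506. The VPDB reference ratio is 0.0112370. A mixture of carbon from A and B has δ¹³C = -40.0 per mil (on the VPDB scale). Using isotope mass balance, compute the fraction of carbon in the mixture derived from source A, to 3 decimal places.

δ_A = (0.0108658/0.0112370 − 1)×1000 = (0.966966 − 1)×1000 = -33.034 per mil
δ_B = (0.0107506/0.0112370 − 1)×1000 = (0.956714 − 1)×1000 = -43.286 per mil
f_A = (δ_mix − δ_B)/(δ_A − δ_B) = (-40.0 − (-43.286))/(-33.034 − (-43.286))
f_A = 3.286 / 10.252 = 0.3205

0.320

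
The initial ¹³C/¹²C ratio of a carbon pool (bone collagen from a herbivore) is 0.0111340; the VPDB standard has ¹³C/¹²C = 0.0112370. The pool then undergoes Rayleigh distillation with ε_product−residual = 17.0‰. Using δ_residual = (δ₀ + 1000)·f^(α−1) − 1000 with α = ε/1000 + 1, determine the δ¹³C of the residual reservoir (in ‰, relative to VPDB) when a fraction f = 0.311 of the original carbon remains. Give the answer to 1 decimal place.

-28.6‰

δ₀ = (0.0111340/0.0112370 − 1)×1000 = (0.990834 − 1)×1000 = -9.166‰
α − 1 = ε/1000 = 0.0170
f^(α−1) = 0.311^(0.0170) = 0.980340
δ_res = (-9.166 + 1000) × 0.980340 − 1000 = 971.355 − 1000 = -28.65‰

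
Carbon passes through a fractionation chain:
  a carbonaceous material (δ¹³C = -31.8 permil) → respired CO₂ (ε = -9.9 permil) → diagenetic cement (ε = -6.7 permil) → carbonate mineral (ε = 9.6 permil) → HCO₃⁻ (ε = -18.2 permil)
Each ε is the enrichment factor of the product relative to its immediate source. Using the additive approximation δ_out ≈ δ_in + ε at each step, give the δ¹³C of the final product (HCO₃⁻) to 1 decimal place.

step 1: δ ≈ -31.8 + (-9.9) = -41.7 permil
step 2: δ ≈ -41.7 + (-6.7) = -48.4 permil
step 3: δ ≈ -48.4 + (9.6) = -38.8 permil
step 4: δ ≈ -38.8 + (-18.2) = -57.0 permil

-57.0 permil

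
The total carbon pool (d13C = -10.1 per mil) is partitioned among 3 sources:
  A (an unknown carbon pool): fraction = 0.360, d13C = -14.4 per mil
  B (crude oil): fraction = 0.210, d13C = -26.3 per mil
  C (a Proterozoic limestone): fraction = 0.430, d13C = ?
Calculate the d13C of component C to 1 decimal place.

1.4 per mil

Isotope mass balance: δ_bulk = Σ fᵢ·δᵢ.
-10.1 = 0.360×(-14.4) + 0.210×(-26.3) + 0.430×δ_C
0.430·δ_C = -10.1 − (-10.707) = 0.607
δ_C = 0.607 / 0.430 = 1.41 per mil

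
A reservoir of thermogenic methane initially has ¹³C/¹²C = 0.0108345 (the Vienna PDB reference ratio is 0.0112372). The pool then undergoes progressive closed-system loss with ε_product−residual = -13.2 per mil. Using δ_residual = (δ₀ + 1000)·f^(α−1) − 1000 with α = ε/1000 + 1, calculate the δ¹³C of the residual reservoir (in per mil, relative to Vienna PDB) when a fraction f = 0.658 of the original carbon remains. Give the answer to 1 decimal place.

-30.5 per mil

δ₀ = (0.0108345/0.0112372 − 1)×1000 = (0.964164 − 1)×1000 = -35.836 per mil
α − 1 = ε/1000 = -0.0132
f^(α−1) = 0.658^(-0.0132) = 1.005540
δ_res = (-35.836 + 1000) × 1.005540 − 1000 = 969.505 − 1000 = -30.49 per mil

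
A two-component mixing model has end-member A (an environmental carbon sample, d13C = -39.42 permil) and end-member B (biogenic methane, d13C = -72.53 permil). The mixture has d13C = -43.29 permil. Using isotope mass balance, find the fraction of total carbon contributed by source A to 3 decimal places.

δ_mix = f_A·δ_A + (1 − f_A)·δ_B  ⇒  f_A = (δ_mix − δ_B)/(δ_A − δ_B)
f_A = (-43.29 − (-72.53)) / (-39.42 − (-72.53))
f_A = 29.24 / 33.11 = 0.8831

0.883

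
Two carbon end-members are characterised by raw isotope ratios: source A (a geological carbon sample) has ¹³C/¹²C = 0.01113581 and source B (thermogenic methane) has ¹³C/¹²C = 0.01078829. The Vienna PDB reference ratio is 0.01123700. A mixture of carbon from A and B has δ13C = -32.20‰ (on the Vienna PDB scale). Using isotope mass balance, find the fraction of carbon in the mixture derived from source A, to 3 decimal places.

0.250

δ_A = (0.01113581/0.01123700 − 1)×1000 = (0.990995 − 1)×1000 = -9.005‰
δ_B = (0.01078829/0.01123700 − 1)×1000 = (0.960069 − 1)×1000 = -39.931‰
f_A = (δ_mix − δ_B)/(δ_A − δ_B) = (-32.20 − (-39.931))/(-9.005 − (-39.931))
f_A = 7.731 / 30.926 = 0.2500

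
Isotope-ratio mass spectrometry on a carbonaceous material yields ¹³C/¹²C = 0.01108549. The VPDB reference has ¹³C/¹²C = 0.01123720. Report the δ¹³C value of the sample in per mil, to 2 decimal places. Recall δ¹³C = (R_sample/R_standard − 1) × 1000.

-13.50 per mil

δ¹³C = (R_sample / R_standard − 1) × 1000
R_sample / R_standard = 0.01108549 / 0.01123720 = 0.986499
δ¹³C = (0.986499 − 1) × 1000 = -13.501 per mil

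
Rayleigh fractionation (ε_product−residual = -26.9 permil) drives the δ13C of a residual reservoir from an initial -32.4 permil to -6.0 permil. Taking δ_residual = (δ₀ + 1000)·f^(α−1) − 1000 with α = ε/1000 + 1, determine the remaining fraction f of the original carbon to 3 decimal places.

0.368

α − 1 = ε/1000 = -0.0269
(δ_res + 1000)/(δ₀ + 1000) = (-6.0 + 1000)/(-32.4 + 1000) = 994.0/967.6 = 1.027284
f = 1.027284^(1/-0.0269) = exp(ln(1.027284)/-0.0269) = exp(0.02692/-0.0269)
f = exp(-1.0007) = 0.3676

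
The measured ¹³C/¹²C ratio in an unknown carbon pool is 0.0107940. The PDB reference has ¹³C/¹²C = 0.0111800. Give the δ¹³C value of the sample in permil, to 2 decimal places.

-34.53 permil

δ¹³C = (R_sample / R_standard − 1) × 1000
R_sample / R_standard = 0.0107940 / 0.0111800 = 0.965474
δ¹³C = (0.965474 − 1) × 1000 = -34.526 permil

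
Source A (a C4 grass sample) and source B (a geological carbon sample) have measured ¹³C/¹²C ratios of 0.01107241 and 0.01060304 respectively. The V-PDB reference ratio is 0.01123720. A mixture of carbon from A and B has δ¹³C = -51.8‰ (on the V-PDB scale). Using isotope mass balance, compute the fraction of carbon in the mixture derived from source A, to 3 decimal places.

δ_A = (0.01107241/0.01123720 − 1)×1000 = (0.985335 − 1)×1000 = -14.665‰
δ_B = (0.01060304/0.01123720 − 1)×1000 = (0.943566 − 1)×1000 = -56.434‰
f_A = (δ_mix − δ_B)/(δ_A − δ_B) = (-51.8 − (-56.434))/(-14.665 − (-56.434))
f_A = 4.634 / 41.769 = 0.1109

0.111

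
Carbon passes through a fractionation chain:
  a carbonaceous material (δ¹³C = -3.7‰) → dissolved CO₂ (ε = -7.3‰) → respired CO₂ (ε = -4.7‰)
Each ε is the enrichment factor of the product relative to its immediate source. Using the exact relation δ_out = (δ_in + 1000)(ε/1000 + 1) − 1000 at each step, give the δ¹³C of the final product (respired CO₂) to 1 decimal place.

-15.6‰

step 1: δ = (-3.70 + 1000)·(-7.3/1000 + 1) − 1000 = -10.97‰
step 2: δ = (-10.97 + 1000)·(-4.7/1000 + 1) − 1000 = -15.62‰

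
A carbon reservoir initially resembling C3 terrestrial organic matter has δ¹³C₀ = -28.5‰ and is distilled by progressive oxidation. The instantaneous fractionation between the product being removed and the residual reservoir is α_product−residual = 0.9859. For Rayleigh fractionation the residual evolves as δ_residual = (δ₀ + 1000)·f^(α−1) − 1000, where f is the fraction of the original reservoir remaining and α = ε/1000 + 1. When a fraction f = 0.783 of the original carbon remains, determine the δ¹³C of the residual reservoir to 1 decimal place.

Rayleigh residual: δ_res = (δ₀ + 1000)·f^(α−1) − 1000
α − 1 = -0.01410
f^(α−1) = 0.783^(-0.01410) = 1.003455
δ_res = (-28.5 + 1000) × 1.003455 − 1000 = 974.857 − 1000 = -25.14‰

-25.1‰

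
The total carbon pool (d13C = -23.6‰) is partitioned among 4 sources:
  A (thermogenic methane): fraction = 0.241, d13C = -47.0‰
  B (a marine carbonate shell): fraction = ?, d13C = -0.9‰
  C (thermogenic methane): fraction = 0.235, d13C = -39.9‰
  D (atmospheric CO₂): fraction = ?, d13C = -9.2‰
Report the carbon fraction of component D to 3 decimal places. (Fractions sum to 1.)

Let f_D and f_B be the unknown fractions; fractions sum to 1 so f_D + f_B = 0.524.
Mass balance: Σ fᵢ·δᵢ = δ_bulk ⇒ f_D·(-9.2) + f_B·(-0.9) = -23.6 − (-20.703) = -2.897
Substitute f_B = 0.524 − f_D:
f_D·(-9.2 − -0.9) = -2.897 − 0.524×(-0.9) = -2.425
f_D = -2.425 / -8.3 = 0.2922

0.292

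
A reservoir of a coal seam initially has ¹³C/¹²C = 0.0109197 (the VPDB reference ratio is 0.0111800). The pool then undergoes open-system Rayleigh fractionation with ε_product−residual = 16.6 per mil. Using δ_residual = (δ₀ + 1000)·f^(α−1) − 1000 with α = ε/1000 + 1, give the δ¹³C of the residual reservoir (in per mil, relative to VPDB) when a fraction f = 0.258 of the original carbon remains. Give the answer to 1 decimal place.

-45.0 per mil

δ₀ = (0.0109197/0.0111800 − 1)×1000 = (0.976717 − 1)×1000 = -23.283 per mil
α − 1 = ε/1000 = 0.0166
f^(α−1) = 0.258^(0.0166) = 0.977761
δ_res = (-23.283 + 1000) × 0.977761 − 1000 = 954.997 − 1000 = -45.00 per mil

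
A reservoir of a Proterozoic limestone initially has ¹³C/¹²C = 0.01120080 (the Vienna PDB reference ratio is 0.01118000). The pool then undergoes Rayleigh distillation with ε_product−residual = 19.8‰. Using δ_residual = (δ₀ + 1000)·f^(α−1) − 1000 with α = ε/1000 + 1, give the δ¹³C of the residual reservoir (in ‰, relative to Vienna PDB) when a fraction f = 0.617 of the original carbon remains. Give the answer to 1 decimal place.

-7.7‰

δ₀ = (0.01120080/0.01118000 − 1)×1000 = (1.001860 − 1)×1000 = 1.860‰
α − 1 = ε/1000 = 0.0198
f^(α−1) = 0.617^(0.0198) = 0.990484
δ_res = (1.860 + 1000) × 0.990484 − 1000 = 992.327 − 1000 = -7.67‰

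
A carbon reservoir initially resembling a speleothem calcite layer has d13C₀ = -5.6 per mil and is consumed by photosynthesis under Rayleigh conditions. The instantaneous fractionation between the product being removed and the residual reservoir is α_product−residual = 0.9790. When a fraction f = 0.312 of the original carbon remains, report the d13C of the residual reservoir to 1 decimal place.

Rayleigh residual: δ_res = (δ₀ + 1000)·f^(α−1) − 1000
α − 1 = -0.02100
f^(α−1) = 0.312^(-0.02100) = 1.024761
δ_res = (-5.6 + 1000) × 1.024761 − 1000 = 1019.023 − 1000 = 19.02 per mil

19.0 per mil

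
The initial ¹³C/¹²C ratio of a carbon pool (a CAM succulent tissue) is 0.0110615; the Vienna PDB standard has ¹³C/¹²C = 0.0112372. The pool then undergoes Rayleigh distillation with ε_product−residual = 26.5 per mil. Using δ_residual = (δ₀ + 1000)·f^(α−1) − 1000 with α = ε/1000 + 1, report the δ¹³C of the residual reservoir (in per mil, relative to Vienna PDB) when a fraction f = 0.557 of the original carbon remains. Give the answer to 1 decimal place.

δ₀ = (0.0110615/0.0112372 − 1)×1000 = (0.984364 − 1)×1000 = -15.636 per mil
α − 1 = ε/1000 = 0.0265
f^(α−1) = 0.557^(0.0265) = 0.984612
δ_res = (-15.636 + 1000) × 0.984612 − 1000 = 969.217 − 1000 = -30.78 per mil

-30.8 per mil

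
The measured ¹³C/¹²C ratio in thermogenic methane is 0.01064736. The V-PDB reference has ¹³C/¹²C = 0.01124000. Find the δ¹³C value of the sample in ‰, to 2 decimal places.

-52.73‰

δ¹³C = (R_sample / R_standard − 1) × 1000
R_sample / R_standard = 0.01064736 / 0.01124000 = 0.947274
δ¹³C = (0.947274 − 1) × 1000 = -52.726‰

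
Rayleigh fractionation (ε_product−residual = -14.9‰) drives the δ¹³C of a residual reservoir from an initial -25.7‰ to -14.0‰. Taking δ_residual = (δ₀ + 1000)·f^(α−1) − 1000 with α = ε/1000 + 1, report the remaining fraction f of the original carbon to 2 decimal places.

α − 1 = ε/1000 = -0.0149
(δ_res + 1000)/(δ₀ + 1000) = (-14.0 + 1000)/(-25.7 + 1000) = 986.0/974.3 = 1.012009
f = 1.012009^(1/-0.0149) = exp(ln(1.012009)/-0.0149) = exp(0.01194/-0.0149)
f = exp(-0.8011) = 0.4488

0.45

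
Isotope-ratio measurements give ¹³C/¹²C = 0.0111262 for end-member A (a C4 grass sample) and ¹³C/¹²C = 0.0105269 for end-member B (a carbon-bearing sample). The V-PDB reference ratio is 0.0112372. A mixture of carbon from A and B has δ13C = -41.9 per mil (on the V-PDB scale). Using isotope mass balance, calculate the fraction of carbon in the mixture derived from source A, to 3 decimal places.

δ_A = (0.0111262/0.0112372 − 1)×1000 = (0.990122 − 1)×1000 = -9.878 per mil
δ_B = (0.0105269/0.0112372 − 1)×1000 = (0.936790 − 1)×1000 = -63.210 per mil
f_A = (δ_mix − δ_B)/(δ_A − δ_B) = (-41.9 − (-63.210))/(-9.878 − (-63.210))
f_A = 21.310 / 53.332 = 0.3996

0.400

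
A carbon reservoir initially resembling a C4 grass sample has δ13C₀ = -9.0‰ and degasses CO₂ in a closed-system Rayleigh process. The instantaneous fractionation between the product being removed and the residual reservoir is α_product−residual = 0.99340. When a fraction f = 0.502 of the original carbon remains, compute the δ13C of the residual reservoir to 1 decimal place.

-4.5‰

Rayleigh residual: δ_res = (δ₀ + 1000)·f^(α−1) − 1000
α − 1 = -0.00660
f^(α−1) = 0.502^(-0.00660) = 1.004559
δ_res = (-9.0 + 1000) × 1.004559 − 1000 = 995.518 − 1000 = -4.48‰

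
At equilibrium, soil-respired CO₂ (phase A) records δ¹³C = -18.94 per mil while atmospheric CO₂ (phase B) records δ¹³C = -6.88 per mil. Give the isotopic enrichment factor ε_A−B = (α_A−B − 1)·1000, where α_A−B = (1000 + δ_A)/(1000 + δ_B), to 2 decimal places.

α_A−B = (1000 + -18.94) / (1000 + -6.88) = 981.06 / 993.12 = 0.987856
ε_A−B = (0.987856 − 1) × 1000 = -12.144 per mil
(The approximation ε ≈ δ_A − δ_B would give -12.06 per mil.)

-12.14 per mil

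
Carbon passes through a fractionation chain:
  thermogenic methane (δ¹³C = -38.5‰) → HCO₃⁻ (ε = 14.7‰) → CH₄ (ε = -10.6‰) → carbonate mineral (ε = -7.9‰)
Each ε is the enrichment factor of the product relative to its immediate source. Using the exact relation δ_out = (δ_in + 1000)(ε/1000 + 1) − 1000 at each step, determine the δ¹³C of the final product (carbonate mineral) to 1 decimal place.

step 1: δ = (-38.50 + 1000)·(14.7/1000 + 1) − 1000 = -24.37‰
step 2: δ = (-24.37 + 1000)·(-10.6/1000 + 1) − 1000 = -34.71‰
step 3: δ = (-34.71 + 1000)·(-7.9/1000 + 1) − 1000 = -42.33‰

-42.3‰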